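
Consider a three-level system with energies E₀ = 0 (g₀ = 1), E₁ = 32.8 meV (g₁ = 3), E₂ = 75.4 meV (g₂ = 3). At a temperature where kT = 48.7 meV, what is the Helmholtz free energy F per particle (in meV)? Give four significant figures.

Eᵢ/kT = 0, 0.673511, 1.54825.
Z = Σ gᵢe^(−Eᵢ/kT) = 1·e^(−0) + 3·e^(−0.673511) + 3·e^(−1.54825) = 1.00000 + 1.52975 + 0.637859 = 3.16761.
F = −kT ln Z = −48.7 × ln(3.16761) = −48.7 × 1.15298 = -56.15 meV.

-56.15 meV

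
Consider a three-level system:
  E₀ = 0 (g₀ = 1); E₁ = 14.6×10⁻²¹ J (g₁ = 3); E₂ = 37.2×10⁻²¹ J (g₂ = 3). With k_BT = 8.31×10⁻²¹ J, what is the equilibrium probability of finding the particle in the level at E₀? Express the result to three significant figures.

0.644

Eᵢ/kT = 0, 1.7569, 4.4765.
Z = Σ gᵢe^(−Eᵢ/kT) = 1·e^(−0) + 3·e^(−1.7569) + 3·e^(−4.4765) = 1.0000 + 0.51774 + 0.034119 = 1.5519.
P₀ = g₀ e^(−E₀/kT) / Z = 1.0000/1.5519 = 0.644.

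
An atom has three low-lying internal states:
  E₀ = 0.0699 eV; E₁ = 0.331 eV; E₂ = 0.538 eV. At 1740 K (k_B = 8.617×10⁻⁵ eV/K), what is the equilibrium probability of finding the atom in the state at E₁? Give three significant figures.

0.144

k_BT = 8.617×10⁻⁵ × 1740 K = 0.14994 eV.
Eᵢ/kT = 0.46619, 2.2075, 3.5881.
Z = Σ e^(−Eᵢ/kT) = e^(−0.46619) + e^(−2.2075) + e^(−3.5881) = 0.62739 + 0.10998 + 0.027651 = 0.76502.
P₁ = e^(−E₁/kT) / Z = 0.10998/0.76502 = 0.144.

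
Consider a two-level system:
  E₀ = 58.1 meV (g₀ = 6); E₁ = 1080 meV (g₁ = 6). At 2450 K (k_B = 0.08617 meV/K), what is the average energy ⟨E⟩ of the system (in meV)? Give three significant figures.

k_BT = 0.08617 × 2450 K = 211.12 meV.
Eᵢ/kT = 0.27520, 5.1156.
Z = Σ gᵢe^(−Eᵢ/kT) = 6·e^(−0.27520) + 6·e^(−5.1156) = 4.5565 + 0.036014 = 4.5925.
⟨E⟩ = Σ Eᵢ gᵢe^(−Eᵢ/kT) / Z = (58.1·4.5565 + 1080·0.036014) / 4.5925 = 66.1 meV.

66.1 meV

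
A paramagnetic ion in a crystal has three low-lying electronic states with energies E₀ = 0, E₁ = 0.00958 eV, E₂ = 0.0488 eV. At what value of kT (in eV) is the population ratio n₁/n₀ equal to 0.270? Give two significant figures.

0.0073 eV

n₁/n₀ = exp[−(E₁−E₀)/kT] = 0.270.
⇒ (E₁−E₀)/kT = ln(1/0.270) = ln(3.704) = 1.309.
kT = 0.00958 eV / 1.309 = 0.0073 eV.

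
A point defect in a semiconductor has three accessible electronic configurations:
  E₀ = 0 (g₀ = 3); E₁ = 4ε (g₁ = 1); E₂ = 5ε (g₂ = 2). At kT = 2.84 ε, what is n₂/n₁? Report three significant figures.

1.41

n₂/n₁ = (g₂/g₁) exp[−(E₂−E₁)/kT] = (2/1) × exp(−(1ε)/(2.84ε)) = (2/1) × exp(-0.35211) = 1.41.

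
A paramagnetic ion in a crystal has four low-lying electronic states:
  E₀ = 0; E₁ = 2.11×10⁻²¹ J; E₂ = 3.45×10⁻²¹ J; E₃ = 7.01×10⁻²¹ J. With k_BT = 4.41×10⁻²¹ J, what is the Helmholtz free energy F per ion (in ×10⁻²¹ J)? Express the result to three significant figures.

Eᵢ/kT = 0, 0.47846, 0.78231, 1.5896.
Z = Σ e^(−Eᵢ/kT) = e^(−0) + e^(−0.47846) + e^(−0.78231) + e^(−1.5896) = 1.0000 + 0.61974 + 0.45735 + 0.20401 = 2.2811.
F = −kT ln Z = −4.41 × ln(2.2811) = −4.41 × 0.82466 = -3.64 ×10⁻²¹ J.

-3.64 ×10⁻²¹ J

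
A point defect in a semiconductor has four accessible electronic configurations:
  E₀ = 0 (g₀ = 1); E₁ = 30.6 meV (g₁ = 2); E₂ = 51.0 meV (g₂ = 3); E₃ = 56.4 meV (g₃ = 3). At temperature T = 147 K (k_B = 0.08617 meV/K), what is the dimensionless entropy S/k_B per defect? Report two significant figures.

0.87

k_BT = 0.08617 × 147 K = 12.67 meV.
Eᵢ/kT = 0, 2.415, 4.025, 4.451.
Z = Σ gᵢe^(−Eᵢ/kT) = 1·e^(−0) + 2·e^(−2.415) + 3·e^(−4.025) + 3·e^(−4.451) = 1.000 + 0.1787 + 0.05359 + 0.03500 = 1.267.
⟨E⟩ = Σ EᵢPᵢ = 8.031 meV.
S/k_B = ln Z + ⟨E⟩/kT = ln(1.267) + 8.031/12.67 = 0.2367 + 0.6339 = 0.87.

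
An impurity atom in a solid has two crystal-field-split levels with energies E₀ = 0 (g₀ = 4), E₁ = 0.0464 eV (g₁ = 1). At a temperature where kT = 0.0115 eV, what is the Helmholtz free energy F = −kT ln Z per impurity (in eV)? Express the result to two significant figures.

Eᵢ/kT = 0, 4.035.
Z = Σ gᵢe^(−Eᵢ/kT) = 4·e^(−0) + 1·e^(−4.035) = 4.000 + 0.01769 = 4.018.
F = −kT ln Z = −0.0115 × ln(4.018) = −0.0115 × 1.391 = -0.016 eV.

-0.016 eV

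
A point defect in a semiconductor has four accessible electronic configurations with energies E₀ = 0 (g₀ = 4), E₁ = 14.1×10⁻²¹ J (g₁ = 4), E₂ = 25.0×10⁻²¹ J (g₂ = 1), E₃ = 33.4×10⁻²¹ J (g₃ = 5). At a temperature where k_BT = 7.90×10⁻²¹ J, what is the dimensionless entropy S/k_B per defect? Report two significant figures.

1.9

Eᵢ/kT = 0, 1.785, 3.165, 4.228.
Z = Σ gᵢe^(−Eᵢ/kT) = 4·e^(−0) + 4·e^(−1.785) + 1·e^(−3.165) + 5·e^(−4.228) = 4.000 + 0.6712 + 0.04221 + 0.07291 = 4.786.
⟨E⟩ = Σ EᵢPᵢ = 2.707 ×10⁻²¹ J.
S/k_B = ln Z + ⟨E⟩/kT = ln(4.786) + 2.707/7.90 = 1.566 + 0.3427 = 1.9.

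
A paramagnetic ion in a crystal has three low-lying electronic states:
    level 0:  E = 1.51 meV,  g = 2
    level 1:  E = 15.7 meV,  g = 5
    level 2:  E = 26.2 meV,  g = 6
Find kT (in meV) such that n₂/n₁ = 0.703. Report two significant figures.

n₂/n₁ = (g₂/g₁) exp[−(E₂−E₁)/kT] = 0.703.
⇒ (E₂−E₁)/kT = ln((6/5)/0.703) = ln(1.707) = 0.5347.
kT = 10.5 meV / 0.5347 = 20 meV.

20 meV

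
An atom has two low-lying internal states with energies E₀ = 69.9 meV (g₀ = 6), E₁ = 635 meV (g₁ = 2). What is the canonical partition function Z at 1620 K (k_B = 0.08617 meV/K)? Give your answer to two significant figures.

k_BT = 0.08617 × 1620 K = 139.6 meV.
Eᵢ/kT = 0.5007, 4.549.
Z = Σ gᵢe^(−Eᵢ/kT) = 6·e^(−0.5007) + 2·e^(−4.549) = 3.637 + 0.02116 = 3.658.

Z = 3.7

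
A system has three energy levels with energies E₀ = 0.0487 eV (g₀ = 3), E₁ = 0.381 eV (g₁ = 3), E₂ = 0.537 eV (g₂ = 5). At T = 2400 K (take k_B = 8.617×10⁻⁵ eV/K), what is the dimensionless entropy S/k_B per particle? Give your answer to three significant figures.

1.92

k_BT = 8.617×10⁻⁵ × 2400 K = 0.20681 eV.
Eᵢ/kT = 0.23548, 1.8423, 2.5966.
Z = Σ gᵢe^(−Eᵢ/kT) = 3·e^(−0.23548) + 3·e^(−1.8423) + 5·e^(−2.5966) = 2.3706 + 0.47536 + 0.37263 = 3.2186.
⟨E⟩ = Σ EᵢPᵢ = 0.15431 eV.
S/k_B = ln Z + ⟨E⟩/kT = ln(3.2186) + 0.15431/0.20681 = 1.1689 + 0.74614 = 1.92.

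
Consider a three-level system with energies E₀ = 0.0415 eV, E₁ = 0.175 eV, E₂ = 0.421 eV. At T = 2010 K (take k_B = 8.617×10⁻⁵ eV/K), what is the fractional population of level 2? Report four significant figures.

0.07101

k_BT = 8.617×10⁻⁵ × 2010 K = 0.173202 eV.
Eᵢ/kT = 0.239605, 1.01038, 2.43069.
Z = Σ e^(−Eᵢ/kT) = e^(−0.239605) + e^(−1.01038) + e^(−2.43069) = 0.786939 + 0.364081 + 0.0879761 = 1.23900.
P₂ = e^(−E₂/kT) / Z = 0.0879761/1.23900 = 0.07101.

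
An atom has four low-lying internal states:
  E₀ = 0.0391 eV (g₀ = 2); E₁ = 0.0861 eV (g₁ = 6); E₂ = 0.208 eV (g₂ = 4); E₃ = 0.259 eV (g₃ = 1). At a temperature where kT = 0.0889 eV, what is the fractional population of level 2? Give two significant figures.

0.096

Eᵢ/kT = 0.4398, 0.9685, 2.340, 2.913.
Z = Σ gᵢe^(−Eᵢ/kT) = 2·e^(−0.4398) + 6·e^(−0.9685) + 4·e^(−2.340) + 1·e^(−2.913) = 1.288 + 2.278 + 0.3853 + 0.05431 = 4.006.
P₂ = g₂ e^(−E₂/kT) / Z = 0.3853/4.006 = 0.096.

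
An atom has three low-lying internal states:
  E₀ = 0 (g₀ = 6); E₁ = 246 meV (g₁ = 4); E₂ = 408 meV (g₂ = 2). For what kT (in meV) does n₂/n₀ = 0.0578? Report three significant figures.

233 meV

n₂/n₀ = (g₂/g₀) exp[−(E₂−E₀)/kT] = 0.0578.
⇒ (E₂−E₀)/kT = ln((2/6)/0.0578) = ln(5.7670) = 1.7522.
kT = 408 meV / 1.7522 = 233 meV.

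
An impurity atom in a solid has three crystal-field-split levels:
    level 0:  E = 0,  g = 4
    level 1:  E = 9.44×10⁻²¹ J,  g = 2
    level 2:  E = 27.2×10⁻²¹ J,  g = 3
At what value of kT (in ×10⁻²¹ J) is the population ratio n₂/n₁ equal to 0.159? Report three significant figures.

7.91 ×10⁻²¹ J

n₂/n₁ = (g₂/g₁) exp[−(E₂−E₁)/kT] = 0.159.
⇒ (E₂−E₁)/kT = ln((3/2)/0.159) = ln(9.4340) = 2.2443.
kT = 17.76 ×10⁻²¹ J / 2.2443 = 7.91 ×10⁻²¹ J.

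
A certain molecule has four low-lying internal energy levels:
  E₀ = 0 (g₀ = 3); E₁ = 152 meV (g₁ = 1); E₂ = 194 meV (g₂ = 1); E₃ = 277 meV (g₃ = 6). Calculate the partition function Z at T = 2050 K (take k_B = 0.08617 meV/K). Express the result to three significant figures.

k_BT = 0.08617 × 2050 K = 176.65 meV.
Eᵢ/kT = 0, 0.86046, 1.0982, 1.5681.
Z = Σ gᵢe^(−Eᵢ/kT) = 3·e^(−0) + 1·e^(−0.86046) + 1·e^(−1.0982) + 6·e^(−1.5681) = 3.0000 + 0.42297 + 0.33347 + 1.2506 = 5.0070.

Z = 5.01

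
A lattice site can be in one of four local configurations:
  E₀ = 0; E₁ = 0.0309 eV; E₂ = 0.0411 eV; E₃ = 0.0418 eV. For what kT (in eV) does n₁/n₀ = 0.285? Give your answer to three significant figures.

0.0246 eV

n₁/n₀ = exp[−(E₁−E₀)/kT] = 0.285.
⇒ (E₁−E₀)/kT = ln(1/0.285) = ln(3.5088) = 1.2553.
kT = 0.0309 eV / 1.2553 = 0.0246 eV.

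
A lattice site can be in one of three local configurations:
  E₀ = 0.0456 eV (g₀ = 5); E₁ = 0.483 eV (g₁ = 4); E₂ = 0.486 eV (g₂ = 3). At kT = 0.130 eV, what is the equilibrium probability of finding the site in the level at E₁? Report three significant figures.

0.0264

Eᵢ/kT = 0.35077, 3.7154, 3.7385.
Z = Σ gᵢe^(−Eᵢ/kT) = 5·e^(−0.35077) + 4·e^(−3.7154) + 3·e^(−3.7385) = 3.5207 + 0.097383 + 0.071369 = 3.6895.
P₁ = g₁ e^(−E₁/kT) / Z = 0.097383/3.6895 = 0.0264.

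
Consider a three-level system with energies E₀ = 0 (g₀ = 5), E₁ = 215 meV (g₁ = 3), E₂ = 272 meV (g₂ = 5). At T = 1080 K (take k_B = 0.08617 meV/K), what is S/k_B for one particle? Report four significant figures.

k_BT = 0.08617 × 1080 K = 93.0636 meV.
Eᵢ/kT = 0, 2.31025, 2.92273.
Z = Σ gᵢe^(−Eᵢ/kT) = 5·e^(−0) + 3·e^(−2.31025) + 5·e^(−2.92273) = 5.00000 + 0.297709 + 0.268933 = 5.56664.
⟨E⟩ = Σ EᵢPᵢ = 24.6391 meV.
S/k_B = ln Z + ⟨E⟩/kT = ln(5.56664) + 24.6391/93.0636 = 1.71679 + 0.264756 = 1.982.

1.982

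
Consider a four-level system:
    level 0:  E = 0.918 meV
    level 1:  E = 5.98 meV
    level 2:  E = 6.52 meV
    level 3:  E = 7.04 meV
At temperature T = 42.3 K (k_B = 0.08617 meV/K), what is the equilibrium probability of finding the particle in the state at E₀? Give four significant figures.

0.6057

k_BT = 0.08617 × 42.3 K = 3.64499 meV.
Eᵢ/kT = 0.251853, 1.64061, 1.78876, 1.93142.
Z = Σ e^(−Eᵢ/kT) = e^(−0.251853) + e^(−1.64061) + e^(−1.78876) + e^(−1.93142) = 0.777359 + 0.193862 + 0.167167 + 0.144942 = 1.28333.
P₀ = e^(−E₀/kT) / Z = 0.777359/1.28333 = 0.6057.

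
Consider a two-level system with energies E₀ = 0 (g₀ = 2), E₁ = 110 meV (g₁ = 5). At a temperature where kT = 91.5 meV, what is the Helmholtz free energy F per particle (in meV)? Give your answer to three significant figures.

Eᵢ/kT = 0, 1.2022.
Z = Σ gᵢe^(−Eᵢ/kT) = 2·e^(−0) + 5·e^(−1.2022) = 2.0000 + 1.5027 = 3.5027.
F = −kT ln Z = −91.5 × ln(3.5027) = −91.5 × 1.2535 = -115 meV.

-115 meV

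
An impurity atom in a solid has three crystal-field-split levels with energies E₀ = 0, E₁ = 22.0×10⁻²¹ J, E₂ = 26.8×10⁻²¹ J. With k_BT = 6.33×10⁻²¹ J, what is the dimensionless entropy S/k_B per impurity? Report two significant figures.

0.21

Eᵢ/kT = 0, 3.476, 4.234.
Z = Σ e^(−Eᵢ/kT) = e^(−0) + e^(−3.476) + e^(−4.234) = 1.000 + 0.03093 + 0.01449 = 1.045.
⟨E⟩ = Σ EᵢPᵢ = 1.023 ×10⁻²¹ J.
S/k_B = ln Z + ⟨E⟩/kT = ln(1.045) + 1.023/6.33 = 0.04402 + 0.1616 = 0.21.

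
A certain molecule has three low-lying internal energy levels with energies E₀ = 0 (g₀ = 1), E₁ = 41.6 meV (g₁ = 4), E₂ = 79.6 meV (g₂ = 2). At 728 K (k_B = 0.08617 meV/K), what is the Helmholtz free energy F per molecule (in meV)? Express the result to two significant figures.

k_BT = 0.08617 × 728 K = 62.73 meV.
Eᵢ/kT = 0, 0.6632, 1.269.
Z = Σ gᵢe^(−Eᵢ/kT) = 1·e^(−0) + 4·e^(−0.6632) + 2·e^(−1.269) = 1.000 + 2.061 + 0.5622 = 3.623.
F = −kT ln Z = −62.73 × ln(3.623) = −62.73 × 1.287 = -81 meV.

-81 meV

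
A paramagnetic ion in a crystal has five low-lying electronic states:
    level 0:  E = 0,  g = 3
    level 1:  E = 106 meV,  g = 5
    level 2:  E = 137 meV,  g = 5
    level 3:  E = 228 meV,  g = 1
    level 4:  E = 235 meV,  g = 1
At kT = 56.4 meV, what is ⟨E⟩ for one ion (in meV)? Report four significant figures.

35.15 meV

Eᵢ/kT = 0, 1.87943, 2.42908, 4.04255, 4.16667.
Z = Σ gᵢe^(−Eᵢ/kT) = 3·e^(−0) + 5·e^(−1.87943) + 5·e^(−2.42908) + 1·e^(−4.04255) + 1·e^(−4.16667) = 3.00000 + 0.763386 + 0.440589 + 0.0175527 + 0.0155038 = 4.23703.
⟨E⟩ = Σ Eᵢ gᵢe^(−Eᵢ/kT) / Z = (0·3.00000 + 106·0.763386 + 137·0.440589 + 228·0.0175527 + 235·0.0155038) / 4.23703 = 35.15 meV.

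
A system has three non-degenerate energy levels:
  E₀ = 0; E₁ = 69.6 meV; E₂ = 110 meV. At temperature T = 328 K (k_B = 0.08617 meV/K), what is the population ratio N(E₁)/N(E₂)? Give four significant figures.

k_BT = 0.08617 × 328 K = 28.2638 meV.
n₁/n₂ = exp[−(E₁−E₂)/kT] = exp(−(-40.4 meV)/(28.2638 meV)) = exp(1.42939) = 4.176.

4.176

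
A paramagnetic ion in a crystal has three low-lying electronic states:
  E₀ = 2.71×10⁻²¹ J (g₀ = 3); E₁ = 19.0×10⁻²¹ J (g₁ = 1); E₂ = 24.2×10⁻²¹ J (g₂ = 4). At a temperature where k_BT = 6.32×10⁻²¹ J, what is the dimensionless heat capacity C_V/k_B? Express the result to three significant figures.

Eᵢ/kT = 0.42880, 3.0063, 3.8291.
Z = Σ gᵢe^(−Eᵢ/kT) = 3·e^(−0.42880) + 1·e^(−3.0063) + 4·e^(−3.8291) = 1.9539 + 0.049474 + 0.086917 = 2.0903.
⟨E⟩ = 3.9891, ⟨E²⟩ = 39.761.
C_V/k_B = (⟨E²⟩ − ⟨E⟩²)/(kT)² = (39.761 − 15.913)/39.942 = 0.597.

0.597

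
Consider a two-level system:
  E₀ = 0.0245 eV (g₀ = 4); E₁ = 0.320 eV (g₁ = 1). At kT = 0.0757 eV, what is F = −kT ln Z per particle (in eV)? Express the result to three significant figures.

-0.0808 eV

Eᵢ/kT = 0.32365, 4.2272.
Z = Σ gᵢe^(−Eᵢ/kT) = 4·e^(−0.32365) + 1·e^(−4.2272) = 2.8940 + 0.014593 = 2.9086.
F = −kT ln Z = −0.0757 × ln(2.9086) = −0.0757 × 1.0677 = -0.0808 eV.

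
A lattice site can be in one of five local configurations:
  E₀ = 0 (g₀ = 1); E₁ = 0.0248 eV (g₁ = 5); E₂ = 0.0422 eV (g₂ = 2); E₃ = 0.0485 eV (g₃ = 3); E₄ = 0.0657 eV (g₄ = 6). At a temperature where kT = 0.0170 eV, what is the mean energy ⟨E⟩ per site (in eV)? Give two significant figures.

0.020 eV

Eᵢ/kT = 0, 1.459, 2.482, 2.853, 3.865.
Z = Σ gᵢe^(−Eᵢ/kT) = 1·e^(−0) + 5·e^(−1.459) + 2·e^(−2.482) + 3·e^(−2.853) + 6·e^(−3.865) = 1.000 + 1.162 + 0.1672 + 0.1730 + 0.1258 = 2.628.
⟨E⟩ = Σ Eᵢ gᵢe^(−Eᵢ/kT) / Z = (0·1.000 + 0.0248·1.162 + 0.0422·0.1672 + 0.0485·0.1730 + 0.0657·0.1258) / 2.628 = 0.020 eV.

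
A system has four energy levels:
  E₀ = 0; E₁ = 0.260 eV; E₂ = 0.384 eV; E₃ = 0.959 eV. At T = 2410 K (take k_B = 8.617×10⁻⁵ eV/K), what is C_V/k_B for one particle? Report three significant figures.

0.595

k_BT = 8.617×10⁻⁵ × 2410 K = 0.20767 eV.
Eᵢ/kT = 0, 1.2520, 1.8491, 4.6179.
Z = Σ e^(−Eᵢ/kT) = e^(−0) + e^(−1.2520) + e^(−1.8491) + e^(−4.6179) = 1.0000 + 0.28593 + 0.15738 + 0.0098735 = 1.4532.
⟨E⟩ = 0.099260 eV, ⟨E²⟩ = 0.035519 eV².
C_V/k_B = (⟨E²⟩ − ⟨E⟩²)/(kT)² = (0.035519 − 0.0098525)/0.043127 = 0.595.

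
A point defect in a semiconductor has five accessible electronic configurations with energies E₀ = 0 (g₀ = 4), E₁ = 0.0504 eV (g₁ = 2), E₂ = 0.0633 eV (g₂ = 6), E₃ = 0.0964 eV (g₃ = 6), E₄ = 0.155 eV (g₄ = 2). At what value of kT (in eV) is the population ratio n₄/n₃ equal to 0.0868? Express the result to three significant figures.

0.0436 eV

n₄/n₃ = (g₄/g₃) exp[−(E₄−E₃)/kT] = 0.0868.
⇒ (E₄−E₃)/kT = ln((2/6)/0.0868) = ln(3.8402) = 1.3455.
kT = 0.0586 eV / 1.3455 = 0.0436 eV.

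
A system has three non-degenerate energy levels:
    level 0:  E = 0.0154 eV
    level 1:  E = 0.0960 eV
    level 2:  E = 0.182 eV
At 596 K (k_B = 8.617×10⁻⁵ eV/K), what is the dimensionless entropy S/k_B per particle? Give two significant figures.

0.58

k_BT = 8.617×10⁻⁵ × 596 K = 0.05136 eV.
Eᵢ/kT = 0.2998, 1.869, 3.544.
Z = Σ e^(−Eᵢ/kT) = e^(−0.2998) + e^(−1.869) + e^(−3.544) = 0.7410 + 0.1543 + 0.02890 = 0.9242.
⟨E⟩ = Σ EᵢPᵢ = 0.03407 eV.
S/k_B = ln Z + ⟨E⟩/kT = ln(0.9242) + 0.03407/0.05136 = -0.07883 + 0.6634 = 0.58.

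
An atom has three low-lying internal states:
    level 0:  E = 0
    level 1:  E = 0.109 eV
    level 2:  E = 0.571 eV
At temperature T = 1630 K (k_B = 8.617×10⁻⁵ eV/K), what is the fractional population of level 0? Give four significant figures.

0.6769

k_BT = 8.617×10⁻⁵ × 1630 K = 0.140457 eV.
Eᵢ/kT = 0, 0.776038, 4.06530.
Z = Σ e^(−Eᵢ/kT) = e^(−0) + e^(−0.776038) + e^(−4.06530) = 1.00000 + 0.460226 + 0.0171578 = 1.47738.
P₀ = e^(−E₀/kT) / Z = 1.00000/1.47738 = 0.6769.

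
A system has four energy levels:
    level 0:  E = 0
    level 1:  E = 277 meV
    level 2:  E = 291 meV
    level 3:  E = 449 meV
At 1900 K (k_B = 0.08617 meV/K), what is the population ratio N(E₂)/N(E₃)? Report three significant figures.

k_BT = 0.08617 × 1900 K = 163.72 meV.
n₂/n₃ = exp[−(E₂−E₃)/kT] = exp(−(-158 meV)/(163.72 meV)) = exp(0.96506) = 2.62.

2.62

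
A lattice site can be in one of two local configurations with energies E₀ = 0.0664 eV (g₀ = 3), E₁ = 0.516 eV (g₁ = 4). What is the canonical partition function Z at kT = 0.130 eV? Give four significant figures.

Z = 1.876

Eᵢ/kT = 0.510769, 3.96923.
Z = Σ gᵢe^(−Eᵢ/kT) = 3·e^(−0.510769) + 4·e^(−3.96923) = 1.80010 + 0.0755519 = 1.87565.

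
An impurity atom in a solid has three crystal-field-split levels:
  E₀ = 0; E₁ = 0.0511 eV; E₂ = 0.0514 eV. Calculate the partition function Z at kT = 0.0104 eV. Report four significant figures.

Eᵢ/kT = 0, 4.91346, 4.94231.
Z = Σ e^(−Eᵢ/kT) = e^(−0) + e^(−4.91346) + e^(−4.94231) = 1.00000 + 0.00734702 + 0.00713809 = 1.01449.

Z = 1.014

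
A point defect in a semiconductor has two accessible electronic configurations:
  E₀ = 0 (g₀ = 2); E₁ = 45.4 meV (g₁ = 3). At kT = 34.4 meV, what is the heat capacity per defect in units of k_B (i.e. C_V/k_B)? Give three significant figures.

0.356

Eᵢ/kT = 0, 1.3198.
Z = Σ gᵢe^(−Eᵢ/kT) = 2·e^(−0) + 3·e^(−1.3198) = 2.0000 + 0.80157 = 2.8016.
⟨E⟩ = 12.989 meV, ⟨E²⟩ = 589.72 meV².
C_V/k_B = (⟨E²⟩ − ⟨E⟩²)/(kT)² = (589.72 − 168.71)/1183.4 = 0.356.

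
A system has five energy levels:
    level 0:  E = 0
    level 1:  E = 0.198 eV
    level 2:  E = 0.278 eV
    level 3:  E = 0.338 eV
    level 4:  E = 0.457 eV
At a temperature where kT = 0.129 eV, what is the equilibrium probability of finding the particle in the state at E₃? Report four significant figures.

Eᵢ/kT = 0, 1.53488, 2.15504, 2.62016, 3.54264.
Z = Σ e^(−Eᵢ/kT) = e^(−0) + e^(−1.53488) + e^(−2.15504) + e^(−2.62016) + e^(−3.54264) = 1.00000 + 0.215482 + 0.115899 + 0.0727912 + 0.0289368 = 1.43311.
P₃ = e^(−E₃/kT) / Z = 0.0727912/1.43311 = 0.05079.

0.05079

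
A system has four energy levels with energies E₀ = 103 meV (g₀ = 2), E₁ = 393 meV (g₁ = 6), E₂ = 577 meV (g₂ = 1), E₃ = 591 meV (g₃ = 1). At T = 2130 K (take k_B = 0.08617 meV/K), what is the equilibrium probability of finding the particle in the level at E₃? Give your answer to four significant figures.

k_BT = 0.08617 × 2130 K = 183.542 meV.
Eᵢ/kT = 0.561179, 2.14120, 3.14369, 3.21997.
Z = Σ gᵢe^(−Eᵢ/kT) = 2·e^(−0.561179) + 6·e^(−2.14120) + 1·e^(−3.14369) + 1·e^(−3.21997) = 1.14107 + 0.705082 + 0.0431234 + 0.0399563 = 1.92923.
P₃ = g₃ e^(−E₃/kT) / Z = 0.0399563/1.92923 = 0.02071.

0.02071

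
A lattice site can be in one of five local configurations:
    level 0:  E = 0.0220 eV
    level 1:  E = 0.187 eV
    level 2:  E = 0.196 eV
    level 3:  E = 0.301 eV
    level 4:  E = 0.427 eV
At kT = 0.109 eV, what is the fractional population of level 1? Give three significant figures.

0.144

Eᵢ/kT = 0.20183, 1.7156, 1.7982, 2.7615, 3.9174.
Z = Σ e^(−Eᵢ/kT) = e^(−0.20183) + e^(−1.7156) + e^(−1.7982) + e^(−2.7615) + e^(−3.9174) = 0.81723 + 0.17986 + 0.16560 + 0.063197 + 0.019893 = 1.2458.
P₁ = e^(−E₁/kT) / Z = 0.17986/1.2458 = 0.144.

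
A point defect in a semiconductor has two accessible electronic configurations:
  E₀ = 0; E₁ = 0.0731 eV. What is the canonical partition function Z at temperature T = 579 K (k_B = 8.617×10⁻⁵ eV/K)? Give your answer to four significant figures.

k_BT = 8.617×10⁻⁵ × 579 K = 0.0498924 eV.
Eᵢ/kT = 0, 1.46515.
Z = Σ e^(−Eᵢ/kT) = e^(−0) + e^(−1.46515) = 1.00000 + 0.231043 = 1.23104.

Z = 1.231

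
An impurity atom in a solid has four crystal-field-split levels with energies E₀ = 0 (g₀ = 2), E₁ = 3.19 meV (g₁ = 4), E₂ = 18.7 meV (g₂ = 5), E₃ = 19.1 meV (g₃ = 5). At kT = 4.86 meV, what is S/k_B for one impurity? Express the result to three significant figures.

Eᵢ/kT = 0, 0.65638, 3.8477, 3.9300.
Z = Σ gᵢe^(−Eᵢ/kT) = 2·e^(−0) + 4·e^(−0.65638) + 5·e^(−3.8477) + 5·e^(−3.9300) = 2.0000 + 2.0749 + 0.10664 + 0.098218 = 4.2798.
⟨E⟩ = Σ EᵢPᵢ = 2.4508 meV.
S/k_B = ln Z + ⟨E⟩/kT = ln(4.2798) + 2.4508/4.86 = 1.4539 + 0.50428 = 1.96.

1.96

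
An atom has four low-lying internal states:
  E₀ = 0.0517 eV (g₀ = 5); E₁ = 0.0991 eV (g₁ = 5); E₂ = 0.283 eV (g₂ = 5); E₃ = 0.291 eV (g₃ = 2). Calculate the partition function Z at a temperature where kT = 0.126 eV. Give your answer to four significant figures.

Eᵢ/kT = 0.410317, 0.786508, 2.24603, 2.30952.
Z = Σ gᵢe^(−Eᵢ/kT) = 5·e^(−0.410317) + 5·e^(−0.786508) + 5·e^(−2.24603) + 2·e^(−2.30952) = 3.31720 + 2.27716 + 0.529092 + 0.198618 = 6.32207.

Z = 6.322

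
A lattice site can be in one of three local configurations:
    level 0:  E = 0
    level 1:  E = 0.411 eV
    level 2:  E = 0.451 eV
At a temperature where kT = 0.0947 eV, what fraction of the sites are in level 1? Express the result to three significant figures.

0.0128

Eᵢ/kT = 0, 4.3400, 4.7624.
Z = Σ e^(−Eᵢ/kT) = e^(−0) + e^(−4.3400) + e^(−4.7624) = 1.0000 + 0.013037 + 0.0085451 = 1.0216.
P₁ = e^(−E₁/kT) / Z = 0.013037/1.0216 = 0.0128.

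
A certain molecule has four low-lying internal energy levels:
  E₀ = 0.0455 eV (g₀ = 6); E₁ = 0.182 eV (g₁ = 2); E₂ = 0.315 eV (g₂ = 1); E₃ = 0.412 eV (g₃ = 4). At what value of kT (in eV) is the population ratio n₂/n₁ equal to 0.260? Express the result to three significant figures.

0.203 eV

n₂/n₁ = (g₂/g₁) exp[−(E₂−E₁)/kT] = 0.260.
⇒ (E₂−E₁)/kT = ln((1/2)/0.260) = ln(1.9231) = 0.65394.
kT = 0.133 eV / 0.65394 = 0.203 eV.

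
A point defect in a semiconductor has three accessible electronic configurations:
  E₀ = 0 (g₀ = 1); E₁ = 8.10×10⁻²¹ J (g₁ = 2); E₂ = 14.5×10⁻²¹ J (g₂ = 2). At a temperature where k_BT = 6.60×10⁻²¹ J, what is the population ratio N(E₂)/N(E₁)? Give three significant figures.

n₂/n₁ = (g₂/g₁) exp[−(E₂−E₁)/kT] = (2/2) × exp(−(6.40 ×10⁻²¹ J)/(6.60 ×10⁻²¹ J)) = (2/2) × exp(-0.96970) = 0.379.

0.379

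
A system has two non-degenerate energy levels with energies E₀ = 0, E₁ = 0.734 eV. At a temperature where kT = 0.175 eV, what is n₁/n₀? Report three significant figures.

n₁/n₀ = exp[−(E₁−E₀)/kT] = exp(−(0.734 eV)/(0.175 eV)) = exp(-4.1943) = 0.0151.

0.0151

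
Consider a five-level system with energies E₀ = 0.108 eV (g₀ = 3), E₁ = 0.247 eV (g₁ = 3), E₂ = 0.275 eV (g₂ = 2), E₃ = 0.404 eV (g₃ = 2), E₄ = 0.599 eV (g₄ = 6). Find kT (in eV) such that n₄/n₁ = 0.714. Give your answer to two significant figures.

0.34 eV

n₄/n₁ = (g₄/g₁) exp[−(E₄−E₁)/kT] = 0.714.
⇒ (E₄−E₁)/kT = ln((6/3)/0.714) = ln(2.801) = 1.030.
kT = 0.352 eV / 1.030 = 0.34 eV.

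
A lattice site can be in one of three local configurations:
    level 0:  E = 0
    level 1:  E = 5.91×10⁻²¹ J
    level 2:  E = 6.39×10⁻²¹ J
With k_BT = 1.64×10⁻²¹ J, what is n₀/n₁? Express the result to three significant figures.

n₀/n₁ = exp[−(E₀−E₁)/kT] = exp(−(-5.91 ×10⁻²¹ J)/(1.64 ×10⁻²¹ J)) = exp(3.6037) = 36.7.

36.7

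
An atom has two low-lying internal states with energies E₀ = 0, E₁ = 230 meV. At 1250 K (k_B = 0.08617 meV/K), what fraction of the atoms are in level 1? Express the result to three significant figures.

k_BT = 0.08617 × 1250 K = 107.71 meV.
Eᵢ/kT = 0, 2.1354.
Z = Σ e^(−Eᵢ/kT) = e^(−0) + e^(−2.1354) = 1.0000 + 0.11820 = 1.1182.
P₁ = e^(−E₁/kT) / Z = 0.11820/1.1182 = 0.106.

0.106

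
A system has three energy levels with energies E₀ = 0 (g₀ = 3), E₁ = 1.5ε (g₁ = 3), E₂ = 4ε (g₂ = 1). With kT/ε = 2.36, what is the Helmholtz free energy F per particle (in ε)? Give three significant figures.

-3.69 ε

Eᵢ/kT = 0, 0.63559, 1.6949.
Z = Σ gᵢe^(−Eᵢ/kT) = 3·e^(−0) + 3·e^(−0.63559) + 1·e^(−1.6949) = 3.0000 + 1.5889 + 0.18362 = 4.7725.
F = −kT ln Z = −2.36 × ln(4.7725) = −2.36 × 1.5629 = -3.69 ε.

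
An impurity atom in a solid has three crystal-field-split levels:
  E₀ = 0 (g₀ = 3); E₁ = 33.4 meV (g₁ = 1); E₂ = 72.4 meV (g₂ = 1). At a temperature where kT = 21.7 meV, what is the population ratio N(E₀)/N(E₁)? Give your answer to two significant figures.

n₀/n₁ = (g₀/g₁) exp[−(E₀−E₁)/kT] = (3/1) × exp(−(-33.4 meV)/(21.7 meV)) = (3/1) × exp(1.539) = 14.

14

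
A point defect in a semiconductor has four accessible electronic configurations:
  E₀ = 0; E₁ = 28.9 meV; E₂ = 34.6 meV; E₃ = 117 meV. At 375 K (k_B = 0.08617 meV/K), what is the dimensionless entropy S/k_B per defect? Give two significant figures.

k_BT = 0.08617 × 375 K = 32.31 meV.
Eᵢ/kT = 0, 0.8945, 1.071, 3.621.
Z = Σ e^(−Eᵢ/kT) = e^(−0) + e^(−0.8945) + e^(−1.071) + e^(−3.621) = 1.000 + 0.4088 + 0.3427 + 0.02676 = 1.778.
⟨E⟩ = Σ EᵢPᵢ = 15.07 meV.
S/k_B = ln Z + ⟨E⟩/kT = ln(1.778) + 15.07/32.31 = 0.5755 + 0.4664 = 1.0.

1.0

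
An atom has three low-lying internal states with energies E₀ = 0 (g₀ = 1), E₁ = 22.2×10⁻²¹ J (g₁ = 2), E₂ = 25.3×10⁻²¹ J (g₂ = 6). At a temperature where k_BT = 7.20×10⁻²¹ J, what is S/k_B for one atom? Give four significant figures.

0.9559

Eᵢ/kT = 0, 3.08333, 3.51389.
Z = Σ gᵢe^(−Eᵢ/kT) = 1·e^(−0) + 2·e^(−3.08333) + 6·e^(−3.51389) = 1.00000 + 0.0916129 + 0.178685 = 1.27030.
⟨E⟩ = Σ EᵢPᵢ = 5.15983 ×10⁻²¹ J.
S/k_B = ln Z + ⟨E⟩/kT = ln(1.27030) + 5.15983/7.20 = 0.239253 + 0.716643 = 0.9559.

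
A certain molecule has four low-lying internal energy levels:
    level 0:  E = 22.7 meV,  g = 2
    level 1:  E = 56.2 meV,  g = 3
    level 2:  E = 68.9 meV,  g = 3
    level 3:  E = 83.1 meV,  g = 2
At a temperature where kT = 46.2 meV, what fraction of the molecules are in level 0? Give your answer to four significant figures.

Eᵢ/kT = 0.491342, 1.21645, 1.49134, 1.79870.
Z = Σ gᵢe^(−Eᵢ/kT) = 2·e^(−0.491342) + 3·e^(−1.21645) + 3·e^(−1.49134) + 2·e^(−1.79870) = 1.22361 + 0.888840 + 0.675213 + 0.331028 = 3.11869.
P₀ = g₀ e^(−E₀/kT) / Z = 1.22361/3.11869 = 0.3923.

0.3923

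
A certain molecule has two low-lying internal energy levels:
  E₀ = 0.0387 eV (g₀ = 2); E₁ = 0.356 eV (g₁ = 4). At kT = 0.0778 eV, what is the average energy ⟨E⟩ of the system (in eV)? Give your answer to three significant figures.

0.0491 eV

Eᵢ/kT = 0.49743, 4.5758.
Z = Σ gᵢe^(−Eᵢ/kT) = 2·e^(−0.49743) + 4·e^(−4.5758) = 1.2162 + 0.041192 = 1.2574.
⟨E⟩ = Σ Eᵢ gᵢe^(−Eᵢ/kT) / Z = (0.0387·1.2162 + 0.356·0.041192) / 1.2574 = 0.0491 eV.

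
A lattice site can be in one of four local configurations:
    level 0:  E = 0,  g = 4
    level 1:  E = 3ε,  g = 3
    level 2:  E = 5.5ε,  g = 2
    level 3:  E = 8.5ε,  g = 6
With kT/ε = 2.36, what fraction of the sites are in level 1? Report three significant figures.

Eᵢ/kT = 0, 1.2712, 2.3305, 3.6017.
Z = Σ gᵢe^(−Eᵢ/kT) = 4·e^(−0) + 3·e^(−1.2712) + 2·e^(−2.3305) + 6·e^(−3.6017) = 4.0000 + 0.84148 + 0.19449 + 0.16366 = 5.1996.
P₁ = g₁ e^(−E₁/kT) / Z = 0.84148/5.1996 = 0.162.

0.162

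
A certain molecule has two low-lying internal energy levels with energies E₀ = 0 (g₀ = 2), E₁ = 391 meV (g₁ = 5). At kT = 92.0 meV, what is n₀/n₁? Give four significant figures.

n₀/n₁ = (g₀/g₁) exp[−(E₀−E₁)/kT] = (2/5) × exp(−(-391 meV)/(92.0 meV)) = (2/5) × exp(4.25000) = 28.04.

28.04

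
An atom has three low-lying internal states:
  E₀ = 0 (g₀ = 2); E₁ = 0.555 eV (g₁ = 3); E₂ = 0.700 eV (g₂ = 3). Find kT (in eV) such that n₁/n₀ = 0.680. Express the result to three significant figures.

0.702 eV

n₁/n₀ = (g₁/g₀) exp[−(E₁−E₀)/kT] = 0.680.
⇒ (E₁−E₀)/kT = ln((3/2)/0.680) = ln(2.2059) = 0.79114.
kT = 0.555 eV / 0.79114 = 0.702 eV.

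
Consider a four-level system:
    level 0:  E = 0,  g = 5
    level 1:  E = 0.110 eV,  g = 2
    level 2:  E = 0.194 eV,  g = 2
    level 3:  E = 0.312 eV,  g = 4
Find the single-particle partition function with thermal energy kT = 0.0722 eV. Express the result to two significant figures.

Z = 5.6

Eᵢ/kT = 0, 1.524, 2.687, 4.321.
Z = Σ gᵢe^(−Eᵢ/kT) = 5·e^(−0) + 2·e^(−1.524) + 2·e^(−2.687) + 4·e^(−4.321) = 5.000 + 0.4357 + 0.1362 + 0.05315 = 5.625.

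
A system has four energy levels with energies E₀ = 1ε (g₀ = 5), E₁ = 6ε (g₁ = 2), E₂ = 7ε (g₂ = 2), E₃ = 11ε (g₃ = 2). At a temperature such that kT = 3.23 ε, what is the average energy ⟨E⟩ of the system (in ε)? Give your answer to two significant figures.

Eᵢ/kT = 0.3096, 1.858, 2.167, 3.406.
Z = Σ gᵢe^(−Eᵢ/kT) = 5·e^(−0.3096) + 2·e^(−1.858) + 2·e^(−2.167) + 2·e^(−3.406) = 3.669 + 0.3120 + 0.2290 + 0.06635 = 4.276.
⟨E⟩ = Σ Eᵢ gᵢe^(−Eᵢ/kT) / Z = (1·3.669 + 6·0.3120 + 7·0.2290 + 11·0.06635) / 4.276 = 1.8 ε.

1.8 ε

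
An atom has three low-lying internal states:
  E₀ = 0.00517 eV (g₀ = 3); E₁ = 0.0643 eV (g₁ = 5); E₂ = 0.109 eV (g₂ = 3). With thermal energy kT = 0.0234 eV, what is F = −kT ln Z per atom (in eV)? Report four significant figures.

Eᵢ/kT = 0.220940, 2.74786, 4.65812.
Z = Σ gᵢe^(−Eᵢ/kT) = 3·e^(−0.220940) + 5·e^(−2.74786) + 3·e^(−4.65812) = 2.40529 + 0.320324 + 0.0284528 = 2.75407.
F = −kT ln Z = −0.0234 × ln(2.75407) = −0.0234 × 1.01308 = -0.02371 eV.

-0.02371 eV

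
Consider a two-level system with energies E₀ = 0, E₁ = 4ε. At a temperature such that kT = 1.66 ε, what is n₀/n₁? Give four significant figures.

n₀/n₁ = exp[−(E₀−E₁)/kT] = exp(−(-4ε)/(1.66ε)) = exp(2.40964) = 11.13.

11.13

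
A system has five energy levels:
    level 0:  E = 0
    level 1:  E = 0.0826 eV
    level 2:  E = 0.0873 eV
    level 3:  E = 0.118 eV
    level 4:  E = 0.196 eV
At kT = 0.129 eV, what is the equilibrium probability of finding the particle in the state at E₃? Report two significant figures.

0.15

Eᵢ/kT = 0, 0.6403, 0.6767, 0.9147, 1.519.
Z = Σ e^(−Eᵢ/kT) = e^(−0) + e^(−0.6403) + e^(−0.6767) + e^(−0.9147) + e^(−1.519) = 1.000 + 0.5271 + 0.5083 + 0.4006 + 0.2189 = 2.655.
P₃ = e^(−E₃/kT) / Z = 0.4006/2.655 = 0.15.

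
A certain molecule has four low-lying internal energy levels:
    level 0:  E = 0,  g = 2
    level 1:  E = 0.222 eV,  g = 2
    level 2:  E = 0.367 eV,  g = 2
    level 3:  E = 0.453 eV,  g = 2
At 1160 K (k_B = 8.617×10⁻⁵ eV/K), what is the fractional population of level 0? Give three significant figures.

0.874

k_BT = 8.617×10⁻⁵ × 1160 K = 0.099957 eV.
Eᵢ/kT = 0, 2.2210, 3.6716, 4.5319.
Z = Σ gᵢe^(−Eᵢ/kT) = 2·e^(−0) + 2·e^(−2.2210) + 2·e^(−3.6716) + 2·e^(−4.5319) = 2.0000 + 0.21700 + 0.050871 + 0.021520 = 2.2894.
P₀ = g₀ e^(−E₀/kT) / Z = 2.0000/2.2894 = 0.874.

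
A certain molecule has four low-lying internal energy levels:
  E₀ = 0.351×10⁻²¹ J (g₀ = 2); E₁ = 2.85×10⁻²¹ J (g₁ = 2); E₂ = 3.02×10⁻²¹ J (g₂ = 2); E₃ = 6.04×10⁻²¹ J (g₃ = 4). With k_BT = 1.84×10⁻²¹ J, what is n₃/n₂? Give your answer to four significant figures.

n₃/n₂ = (g₃/g₂) exp[−(E₃−E₂)/kT] = (4/2) × exp(−(3.02 ×10⁻²¹ J)/(1.84 ×10⁻²¹ J)) = (4/2) × exp(-1.64130) = 0.3875.

0.3875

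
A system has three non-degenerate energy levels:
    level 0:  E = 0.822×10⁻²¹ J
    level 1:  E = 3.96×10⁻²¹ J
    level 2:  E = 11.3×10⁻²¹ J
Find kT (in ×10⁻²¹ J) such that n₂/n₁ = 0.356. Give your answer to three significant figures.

7.11 ×10⁻²¹ J

n₂/n₁ = exp[−(E₂−E₁)/kT] = 0.356.
⇒ (E₂−E₁)/kT = ln(1/0.356) = ln(2.8090) = 1.0328.
kT = 7.34 ×10⁻²¹ J / 1.0328 = 7.11 ×10⁻²¹ J.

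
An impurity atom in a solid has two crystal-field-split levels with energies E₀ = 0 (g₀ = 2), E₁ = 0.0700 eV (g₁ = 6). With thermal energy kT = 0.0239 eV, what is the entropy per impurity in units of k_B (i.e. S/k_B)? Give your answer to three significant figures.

1.25

Eᵢ/kT = 0, 2.9289.
Z = Σ gᵢe^(−Eᵢ/kT) = 2·e^(−0) + 6·e^(−2.9289) = 2.0000 + 0.32073 = 2.3207.
⟨E⟩ = Σ EᵢPᵢ = 0.0096743 eV.
S/k_B = ln Z + ⟨E⟩/kT = ln(2.3207) + 0.0096743/0.0239 = 0.84187 + 0.40478 = 1.25.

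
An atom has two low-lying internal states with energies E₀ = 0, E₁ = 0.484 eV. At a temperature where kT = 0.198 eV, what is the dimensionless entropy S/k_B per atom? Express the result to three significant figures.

Eᵢ/kT = 0, 2.4444.
Z = Σ e^(−Eᵢ/kT) = e^(−0) + e^(−2.4444) = 1.0000 + 0.086778 = 1.0868.
⟨E⟩ = Σ EᵢPᵢ = 0.038646 eV.
S/k_B = ln Z + ⟨E⟩/kT = ln(1.0868) + 0.038646/0.198 = 0.083238 + 0.19518 = 0.278.

0.278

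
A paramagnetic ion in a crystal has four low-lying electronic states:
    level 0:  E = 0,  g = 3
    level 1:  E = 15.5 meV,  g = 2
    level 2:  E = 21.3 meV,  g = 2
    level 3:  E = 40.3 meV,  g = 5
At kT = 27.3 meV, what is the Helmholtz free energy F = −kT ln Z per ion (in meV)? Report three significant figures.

-49.8 meV

Eᵢ/kT = 0, 0.56777, 0.78022, 1.4762.
Z = Σ gᵢe^(−Eᵢ/kT) = 3·e^(−0) + 2·e^(−0.56777) + 2·e^(−0.78022) + 5·e^(−1.4762) = 3.0000 + 1.1336 + 0.91661 + 1.1425 = 6.1927.
F = −kT ln Z = −27.3 × ln(6.1927) = −27.3 × 1.8234 = -49.8 meV.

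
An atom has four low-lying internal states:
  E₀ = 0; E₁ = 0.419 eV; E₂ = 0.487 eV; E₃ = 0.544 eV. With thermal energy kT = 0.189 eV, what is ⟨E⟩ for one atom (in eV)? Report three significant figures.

Eᵢ/kT = 0, 2.2169, 2.5767, 2.8783.
Z = Σ e^(−Eᵢ/kT) = e^(−0) + e^(−2.2169) + e^(−2.5767) + e^(−2.8783) = 1.0000 + 0.10895 + 0.076024 + 0.056230 = 1.2412.
⟨E⟩ = Σ Eᵢ e^(−Eᵢ/kT) / Z = (0·1.0000 + 0.419·0.10895 + 0.487·0.076024 + 0.544·0.056230) / 1.2412 = 0.0913 eV.

0.0913 eV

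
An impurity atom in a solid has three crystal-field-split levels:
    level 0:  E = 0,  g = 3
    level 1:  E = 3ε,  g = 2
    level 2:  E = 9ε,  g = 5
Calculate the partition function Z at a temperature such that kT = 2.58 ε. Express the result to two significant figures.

Eᵢ/kT = 0, 1.163, 3.488.
Z = Σ gᵢe^(−Eᵢ/kT) = 3·e^(−0) + 2·e^(−1.163) + 5·e^(−3.488) = 3.000 + 0.6251 + 0.1528 = 3.778.

Z = 3.8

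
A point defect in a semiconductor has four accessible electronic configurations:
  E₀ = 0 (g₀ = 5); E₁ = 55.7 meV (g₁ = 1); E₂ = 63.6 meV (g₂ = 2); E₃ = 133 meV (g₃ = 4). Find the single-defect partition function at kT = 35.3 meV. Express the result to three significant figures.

Z = 5.63

Eᵢ/kT = 0, 1.5779, 1.8017, 3.7677.
Z = Σ gᵢe^(−Eᵢ/kT) = 5·e^(−0) + 1·e^(−1.5779) + 2·e^(−1.8017) + 4·e^(−3.7677) = 5.0000 + 0.20641 + 0.33004 + 0.092421 = 5.6289.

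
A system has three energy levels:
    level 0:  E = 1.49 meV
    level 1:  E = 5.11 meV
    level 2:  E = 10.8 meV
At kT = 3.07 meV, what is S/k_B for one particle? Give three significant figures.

0.680

Eᵢ/kT = 0.48534, 1.6645, 3.5179.
Z = Σ e^(−Eᵢ/kT) = e^(−0.48534) + e^(−1.6645) + e^(−3.5179) = 0.61549 + 0.18929 + 0.029662 = 0.83444.
⟨E⟩ = Σ EᵢPᵢ = 2.6421 meV.
S/k_B = ln Z + ⟨E⟩/kT = ln(0.83444) + 2.6421/3.07 = -0.18099 + 0.86062 = 0.680.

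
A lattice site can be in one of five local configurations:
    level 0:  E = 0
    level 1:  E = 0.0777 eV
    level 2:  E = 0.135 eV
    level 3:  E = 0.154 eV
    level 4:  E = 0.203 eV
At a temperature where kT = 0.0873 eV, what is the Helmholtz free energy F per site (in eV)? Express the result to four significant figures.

Eᵢ/kT = 0, 0.890034, 1.54639, 1.76403, 2.32532.
Z = Σ e^(−Eᵢ/kT) = e^(−0) + e^(−0.890034) + e^(−1.54639) + e^(−1.76403) + e^(−2.32532) = 1.00000 + 0.410642 + 0.213016 + 0.171353 + 0.0977522 = 1.89276.
F = −kT ln Z = −0.0873 × ln(1.89276) = −0.0873 × 0.638036 = -0.05570 eV.

-0.05570 eV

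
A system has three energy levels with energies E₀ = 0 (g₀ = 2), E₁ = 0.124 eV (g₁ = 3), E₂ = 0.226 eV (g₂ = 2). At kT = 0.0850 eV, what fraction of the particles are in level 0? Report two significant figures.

Eᵢ/kT = 0, 1.459, 2.659.
Z = Σ gᵢe^(−Eᵢ/kT) = 2·e^(−0) + 3·e^(−1.459) + 2·e^(−2.659) = 2.000 + 0.6974 + 0.1400 = 2.837.
P₀ = g₀ e^(−E₀/kT) / Z = 2.000/2.837 = 0.70.

0.70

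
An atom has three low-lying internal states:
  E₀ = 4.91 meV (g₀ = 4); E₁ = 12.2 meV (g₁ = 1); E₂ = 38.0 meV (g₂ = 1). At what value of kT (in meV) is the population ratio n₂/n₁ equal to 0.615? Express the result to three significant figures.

53.1 meV

n₂/n₁ = (g₂/g₁) exp[−(E₂−E₁)/kT] = 0.615.
⇒ (E₂−E₁)/kT = ln((1/1)/0.615) = ln(1.6260) = 0.48612.
kT = 25.8 meV / 0.48612 = 53.1 meV.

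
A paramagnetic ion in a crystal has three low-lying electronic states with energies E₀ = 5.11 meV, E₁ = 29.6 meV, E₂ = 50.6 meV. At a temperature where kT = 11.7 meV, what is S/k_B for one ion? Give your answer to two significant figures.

0.43

Eᵢ/kT = 0.4368, 2.530, 4.325.
Z = Σ e^(−Eᵢ/kT) = e^(−0.4368) + e^(−2.530) + e^(−4.325) = 0.6461 + 0.07966 + 0.01323 = 0.7390.
⟨E⟩ = Σ EᵢPᵢ = 8.564 meV.
S/k_B = ln Z + ⟨E⟩/kT = ln(0.7390) + 8.564/11.7 = -0.3025 + 0.7320 = 0.43.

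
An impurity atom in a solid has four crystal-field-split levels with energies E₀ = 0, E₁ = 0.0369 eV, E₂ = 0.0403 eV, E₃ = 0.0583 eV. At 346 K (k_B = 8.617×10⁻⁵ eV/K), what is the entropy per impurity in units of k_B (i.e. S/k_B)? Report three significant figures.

1.11

k_BT = 8.617×10⁻⁵ × 346 K = 0.029815 eV.
Eᵢ/kT = 0, 1.2376, 1.3517, 1.9554.
Z = Σ e^(−Eᵢ/kT) = e^(−0) + e^(−1.2376) + e^(−1.3517) + e^(−1.9554) = 1.0000 + 0.29008 + 0.25880 + 0.14151 = 1.6904.
⟨E⟩ = Σ EᵢPᵢ = 0.017383 eV.
S/k_B = ln Z + ⟨E⟩/kT = ln(1.6904) + 0.017383/0.029815 = 0.52497 + 0.58303 = 1.11.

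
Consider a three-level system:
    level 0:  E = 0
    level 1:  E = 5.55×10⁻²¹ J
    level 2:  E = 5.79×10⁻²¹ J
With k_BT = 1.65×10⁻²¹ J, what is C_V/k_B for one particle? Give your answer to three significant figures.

0.671

Eᵢ/kT = 0, 3.3636, 3.5091.
Z = Σ e^(−Eᵢ/kT) = e^(−0) + e^(−3.3636) + e^(−3.5091) = 1.0000 + 0.034610 + 0.029924 = 1.0645.
⟨E⟩ = 0.34321, ⟨E²⟩ = 1.9439.
C_V/k_B = (⟨E²⟩ − ⟨E⟩²)/(kT)² = (1.9439 − 0.11779)/2.7225 = 0.671.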